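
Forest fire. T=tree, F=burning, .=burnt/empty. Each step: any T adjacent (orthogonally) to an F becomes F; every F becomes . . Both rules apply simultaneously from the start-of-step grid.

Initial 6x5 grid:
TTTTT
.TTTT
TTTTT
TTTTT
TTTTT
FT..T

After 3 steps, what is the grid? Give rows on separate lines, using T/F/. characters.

Step 1: 2 trees catch fire, 1 burn out
  TTTTT
  .TTTT
  TTTTT
  TTTTT
  FTTTT
  .F..T
Step 2: 2 trees catch fire, 2 burn out
  TTTTT
  .TTTT
  TTTTT
  FTTTT
  .FTTT
  ....T
Step 3: 3 trees catch fire, 2 burn out
  TTTTT
  .TTTT
  FTTTT
  .FTTT
  ..FTT
  ....T

TTTTT
.TTTT
FTTTT
.FTTT
..FTT
....T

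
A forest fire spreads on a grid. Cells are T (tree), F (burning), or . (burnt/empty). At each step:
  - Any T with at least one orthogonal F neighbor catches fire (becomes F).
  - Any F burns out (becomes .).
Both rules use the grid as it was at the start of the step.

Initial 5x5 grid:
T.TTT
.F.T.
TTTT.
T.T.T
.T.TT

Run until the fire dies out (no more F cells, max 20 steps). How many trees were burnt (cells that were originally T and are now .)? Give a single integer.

Answer: 10

Derivation:
Step 1: +1 fires, +1 burnt (F count now 1)
Step 2: +2 fires, +1 burnt (F count now 2)
Step 3: +3 fires, +2 burnt (F count now 3)
Step 4: +1 fires, +3 burnt (F count now 1)
Step 5: +1 fires, +1 burnt (F count now 1)
Step 6: +2 fires, +1 burnt (F count now 2)
Step 7: +0 fires, +2 burnt (F count now 0)
Fire out after step 7
Initially T: 15, now '.': 20
Total burnt (originally-T cells now '.'): 10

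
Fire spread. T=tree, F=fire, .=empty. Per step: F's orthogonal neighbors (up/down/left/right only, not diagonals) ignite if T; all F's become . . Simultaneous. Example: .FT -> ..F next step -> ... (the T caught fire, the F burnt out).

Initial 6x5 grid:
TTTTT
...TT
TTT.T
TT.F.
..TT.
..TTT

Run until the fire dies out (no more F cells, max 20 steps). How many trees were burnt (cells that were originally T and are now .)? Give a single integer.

Step 1: +1 fires, +1 burnt (F count now 1)
Step 2: +2 fires, +1 burnt (F count now 2)
Step 3: +2 fires, +2 burnt (F count now 2)
Step 4: +0 fires, +2 burnt (F count now 0)
Fire out after step 4
Initially T: 18, now '.': 17
Total burnt (originally-T cells now '.'): 5

Answer: 5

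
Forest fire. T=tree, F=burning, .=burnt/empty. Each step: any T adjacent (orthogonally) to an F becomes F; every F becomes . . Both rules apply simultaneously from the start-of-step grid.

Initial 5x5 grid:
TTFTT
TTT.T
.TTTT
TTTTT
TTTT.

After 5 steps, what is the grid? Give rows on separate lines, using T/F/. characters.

Step 1: 3 trees catch fire, 1 burn out
  TF.FT
  TTF.T
  .TTTT
  TTTTT
  TTTT.
Step 2: 4 trees catch fire, 3 burn out
  F...F
  TF..T
  .TFTT
  TTTTT
  TTTT.
Step 3: 5 trees catch fire, 4 burn out
  .....
  F...F
  .F.FT
  TTFTT
  TTTT.
Step 4: 4 trees catch fire, 5 burn out
  .....
  .....
  ....F
  TF.FT
  TTFT.
Step 5: 4 trees catch fire, 4 burn out
  .....
  .....
  .....
  F...F
  TF.F.

.....
.....
.....
F...F
TF.F.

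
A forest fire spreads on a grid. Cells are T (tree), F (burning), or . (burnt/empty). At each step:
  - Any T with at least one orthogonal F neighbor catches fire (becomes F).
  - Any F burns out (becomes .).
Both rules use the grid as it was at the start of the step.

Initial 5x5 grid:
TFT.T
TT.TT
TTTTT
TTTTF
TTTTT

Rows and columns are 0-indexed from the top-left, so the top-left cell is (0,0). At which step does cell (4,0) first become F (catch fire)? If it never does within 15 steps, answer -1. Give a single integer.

Step 1: cell (4,0)='T' (+6 fires, +2 burnt)
Step 2: cell (4,0)='T' (+6 fires, +6 burnt)
Step 3: cell (4,0)='T' (+6 fires, +6 burnt)
Step 4: cell (4,0)='T' (+2 fires, +6 burnt)
Step 5: cell (4,0)='F' (+1 fires, +2 burnt)
  -> target ignites at step 5
Step 6: cell (4,0)='.' (+0 fires, +1 burnt)
  fire out at step 6

5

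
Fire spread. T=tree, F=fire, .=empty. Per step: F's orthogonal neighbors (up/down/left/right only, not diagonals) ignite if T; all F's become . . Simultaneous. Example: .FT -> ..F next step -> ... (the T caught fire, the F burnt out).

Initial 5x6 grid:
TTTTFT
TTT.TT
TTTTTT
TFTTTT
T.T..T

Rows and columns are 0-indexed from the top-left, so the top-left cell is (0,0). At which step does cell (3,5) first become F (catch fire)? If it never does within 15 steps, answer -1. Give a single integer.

Step 1: cell (3,5)='T' (+6 fires, +2 burnt)
Step 2: cell (3,5)='T' (+9 fires, +6 burnt)
Step 3: cell (3,5)='T' (+6 fires, +9 burnt)
Step 4: cell (3,5)='F' (+2 fires, +6 burnt)
  -> target ignites at step 4
Step 5: cell (3,5)='.' (+1 fires, +2 burnt)
Step 6: cell (3,5)='.' (+0 fires, +1 burnt)
  fire out at step 6

4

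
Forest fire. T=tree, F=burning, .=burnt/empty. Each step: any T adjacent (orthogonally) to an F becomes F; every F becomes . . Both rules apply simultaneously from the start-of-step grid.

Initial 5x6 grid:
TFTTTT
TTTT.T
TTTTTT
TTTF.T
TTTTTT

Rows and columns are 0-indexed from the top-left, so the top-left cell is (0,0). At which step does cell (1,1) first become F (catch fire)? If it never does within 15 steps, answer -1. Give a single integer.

Step 1: cell (1,1)='F' (+6 fires, +2 burnt)
  -> target ignites at step 1
Step 2: cell (1,1)='.' (+10 fires, +6 burnt)
Step 3: cell (1,1)='.' (+6 fires, +10 burnt)
Step 4: cell (1,1)='.' (+4 fires, +6 burnt)
Step 5: cell (1,1)='.' (+0 fires, +4 burnt)
  fire out at step 5

1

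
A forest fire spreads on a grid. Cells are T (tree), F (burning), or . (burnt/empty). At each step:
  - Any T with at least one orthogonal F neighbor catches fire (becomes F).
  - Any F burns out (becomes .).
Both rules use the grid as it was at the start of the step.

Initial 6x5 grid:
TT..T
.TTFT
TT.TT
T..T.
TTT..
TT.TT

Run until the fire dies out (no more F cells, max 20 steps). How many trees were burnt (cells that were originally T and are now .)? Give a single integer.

Answer: 17

Derivation:
Step 1: +3 fires, +1 burnt (F count now 3)
Step 2: +4 fires, +3 burnt (F count now 4)
Step 3: +2 fires, +4 burnt (F count now 2)
Step 4: +2 fires, +2 burnt (F count now 2)
Step 5: +1 fires, +2 burnt (F count now 1)
Step 6: +1 fires, +1 burnt (F count now 1)
Step 7: +2 fires, +1 burnt (F count now 2)
Step 8: +2 fires, +2 burnt (F count now 2)
Step 9: +0 fires, +2 burnt (F count now 0)
Fire out after step 9
Initially T: 19, now '.': 28
Total burnt (originally-T cells now '.'): 17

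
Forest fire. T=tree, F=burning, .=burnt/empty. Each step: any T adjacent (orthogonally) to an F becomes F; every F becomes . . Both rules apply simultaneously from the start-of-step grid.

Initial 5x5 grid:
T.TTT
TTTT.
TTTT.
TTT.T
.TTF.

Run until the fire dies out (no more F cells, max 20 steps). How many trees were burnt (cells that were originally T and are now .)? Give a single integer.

Answer: 17

Derivation:
Step 1: +1 fires, +1 burnt (F count now 1)
Step 2: +2 fires, +1 burnt (F count now 2)
Step 3: +2 fires, +2 burnt (F count now 2)
Step 4: +4 fires, +2 burnt (F count now 4)
Step 5: +4 fires, +4 burnt (F count now 4)
Step 6: +2 fires, +4 burnt (F count now 2)
Step 7: +2 fires, +2 burnt (F count now 2)
Step 8: +0 fires, +2 burnt (F count now 0)
Fire out after step 8
Initially T: 18, now '.': 24
Total burnt (originally-T cells now '.'): 17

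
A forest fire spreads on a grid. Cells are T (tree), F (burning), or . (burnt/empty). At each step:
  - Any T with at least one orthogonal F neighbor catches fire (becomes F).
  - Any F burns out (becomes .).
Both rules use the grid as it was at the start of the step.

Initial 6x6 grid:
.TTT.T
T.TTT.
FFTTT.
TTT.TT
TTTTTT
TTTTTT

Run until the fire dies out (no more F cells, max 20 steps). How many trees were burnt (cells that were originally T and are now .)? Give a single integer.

Answer: 27

Derivation:
Step 1: +4 fires, +2 burnt (F count now 4)
Step 2: +5 fires, +4 burnt (F count now 5)
Step 3: +6 fires, +5 burnt (F count now 6)
Step 4: +6 fires, +6 burnt (F count now 6)
Step 5: +3 fires, +6 burnt (F count now 3)
Step 6: +2 fires, +3 burnt (F count now 2)
Step 7: +1 fires, +2 burnt (F count now 1)
Step 8: +0 fires, +1 burnt (F count now 0)
Fire out after step 8
Initially T: 28, now '.': 35
Total burnt (originally-T cells now '.'): 27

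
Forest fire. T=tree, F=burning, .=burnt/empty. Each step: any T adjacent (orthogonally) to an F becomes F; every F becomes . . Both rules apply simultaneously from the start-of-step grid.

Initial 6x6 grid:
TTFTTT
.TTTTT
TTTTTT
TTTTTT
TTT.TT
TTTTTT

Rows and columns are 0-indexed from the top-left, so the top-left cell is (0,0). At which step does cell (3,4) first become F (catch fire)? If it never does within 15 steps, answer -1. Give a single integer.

Step 1: cell (3,4)='T' (+3 fires, +1 burnt)
Step 2: cell (3,4)='T' (+5 fires, +3 burnt)
Step 3: cell (3,4)='T' (+5 fires, +5 burnt)
Step 4: cell (3,4)='T' (+6 fires, +5 burnt)
Step 5: cell (3,4)='F' (+5 fires, +6 burnt)
  -> target ignites at step 5
Step 6: cell (3,4)='.' (+5 fires, +5 burnt)
Step 7: cell (3,4)='.' (+3 fires, +5 burnt)
Step 8: cell (3,4)='.' (+1 fires, +3 burnt)
Step 9: cell (3,4)='.' (+0 fires, +1 burnt)
  fire out at step 9

5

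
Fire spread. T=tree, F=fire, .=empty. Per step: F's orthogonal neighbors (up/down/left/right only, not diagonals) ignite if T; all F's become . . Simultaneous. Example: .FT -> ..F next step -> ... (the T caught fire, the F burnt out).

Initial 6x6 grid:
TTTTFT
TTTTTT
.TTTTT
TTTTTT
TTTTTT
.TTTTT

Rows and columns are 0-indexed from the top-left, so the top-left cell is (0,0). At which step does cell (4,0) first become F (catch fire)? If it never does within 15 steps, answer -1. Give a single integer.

Step 1: cell (4,0)='T' (+3 fires, +1 burnt)
Step 2: cell (4,0)='T' (+4 fires, +3 burnt)
Step 3: cell (4,0)='T' (+5 fires, +4 burnt)
Step 4: cell (4,0)='T' (+6 fires, +5 burnt)
Step 5: cell (4,0)='T' (+6 fires, +6 burnt)
Step 6: cell (4,0)='T' (+4 fires, +6 burnt)
Step 7: cell (4,0)='T' (+3 fires, +4 burnt)
Step 8: cell (4,0)='F' (+2 fires, +3 burnt)
  -> target ignites at step 8
Step 9: cell (4,0)='.' (+0 fires, +2 burnt)
  fire out at step 9

8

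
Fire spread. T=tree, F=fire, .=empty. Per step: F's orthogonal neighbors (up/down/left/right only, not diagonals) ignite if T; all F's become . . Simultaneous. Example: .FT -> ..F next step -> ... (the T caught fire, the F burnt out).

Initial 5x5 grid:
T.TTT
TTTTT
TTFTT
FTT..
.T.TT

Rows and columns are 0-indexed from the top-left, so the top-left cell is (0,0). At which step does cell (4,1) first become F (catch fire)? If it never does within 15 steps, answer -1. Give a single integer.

Step 1: cell (4,1)='T' (+6 fires, +2 burnt)
Step 2: cell (4,1)='F' (+6 fires, +6 burnt)
  -> target ignites at step 2
Step 3: cell (4,1)='.' (+3 fires, +6 burnt)
Step 4: cell (4,1)='.' (+1 fires, +3 burnt)
Step 5: cell (4,1)='.' (+0 fires, +1 burnt)
  fire out at step 5

2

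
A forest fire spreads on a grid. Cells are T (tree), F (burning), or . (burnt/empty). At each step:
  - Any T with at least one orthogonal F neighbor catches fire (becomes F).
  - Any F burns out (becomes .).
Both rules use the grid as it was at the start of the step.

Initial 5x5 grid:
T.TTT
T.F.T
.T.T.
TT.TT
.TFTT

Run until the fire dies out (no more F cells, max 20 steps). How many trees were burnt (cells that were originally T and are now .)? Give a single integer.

Answer: 13

Derivation:
Step 1: +3 fires, +2 burnt (F count now 3)
Step 2: +4 fires, +3 burnt (F count now 4)
Step 3: +5 fires, +4 burnt (F count now 5)
Step 4: +1 fires, +5 burnt (F count now 1)
Step 5: +0 fires, +1 burnt (F count now 0)
Fire out after step 5
Initially T: 15, now '.': 23
Total burnt (originally-T cells now '.'): 13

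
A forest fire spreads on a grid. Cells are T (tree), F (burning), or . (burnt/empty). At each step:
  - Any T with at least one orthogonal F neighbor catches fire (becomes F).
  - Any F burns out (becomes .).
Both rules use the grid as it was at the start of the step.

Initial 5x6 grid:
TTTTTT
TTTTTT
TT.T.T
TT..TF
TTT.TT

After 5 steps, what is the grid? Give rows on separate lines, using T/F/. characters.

Step 1: 3 trees catch fire, 1 burn out
  TTTTTT
  TTTTTT
  TT.T.F
  TT..F.
  TTT.TF
Step 2: 2 trees catch fire, 3 burn out
  TTTTTT
  TTTTTF
  TT.T..
  TT....
  TTT.F.
Step 3: 2 trees catch fire, 2 burn out
  TTTTTF
  TTTTF.
  TT.T..
  TT....
  TTT...
Step 4: 2 trees catch fire, 2 burn out
  TTTTF.
  TTTF..
  TT.T..
  TT....
  TTT...
Step 5: 3 trees catch fire, 2 burn out
  TTTF..
  TTF...
  TT.F..
  TT....
  TTT...

TTTF..
TTF...
TT.F..
TT....
TTT...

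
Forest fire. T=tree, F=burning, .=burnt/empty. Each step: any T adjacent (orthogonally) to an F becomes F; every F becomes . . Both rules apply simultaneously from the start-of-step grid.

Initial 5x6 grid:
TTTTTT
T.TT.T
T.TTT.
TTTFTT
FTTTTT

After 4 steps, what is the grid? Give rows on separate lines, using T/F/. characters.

Step 1: 6 trees catch fire, 2 burn out
  TTTTTT
  T.TT.T
  T.TFT.
  FTF.FT
  .FTFTT
Step 2: 8 trees catch fire, 6 burn out
  TTTTTT
  T.TF.T
  F.F.F.
  .F...F
  ..F.FT
Step 3: 4 trees catch fire, 8 burn out
  TTTFTT
  F.F..T
  ......
  ......
  .....F
Step 4: 3 trees catch fire, 4 burn out
  FTF.FT
  .....T
  ......
  ......
  ......

FTF.FT
.....T
......
......
......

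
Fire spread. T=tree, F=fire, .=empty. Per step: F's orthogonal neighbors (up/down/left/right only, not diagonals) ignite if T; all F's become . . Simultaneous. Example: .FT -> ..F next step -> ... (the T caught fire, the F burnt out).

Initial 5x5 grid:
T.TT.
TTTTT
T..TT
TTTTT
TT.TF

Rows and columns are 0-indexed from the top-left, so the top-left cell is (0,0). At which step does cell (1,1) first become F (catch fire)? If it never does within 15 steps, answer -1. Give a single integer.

Step 1: cell (1,1)='T' (+2 fires, +1 burnt)
Step 2: cell (1,1)='T' (+2 fires, +2 burnt)
Step 3: cell (1,1)='T' (+3 fires, +2 burnt)
Step 4: cell (1,1)='T' (+2 fires, +3 burnt)
Step 5: cell (1,1)='T' (+4 fires, +2 burnt)
Step 6: cell (1,1)='F' (+4 fires, +4 burnt)
  -> target ignites at step 6
Step 7: cell (1,1)='.' (+1 fires, +4 burnt)
Step 8: cell (1,1)='.' (+1 fires, +1 burnt)
Step 9: cell (1,1)='.' (+0 fires, +1 burnt)
  fire out at step 9

6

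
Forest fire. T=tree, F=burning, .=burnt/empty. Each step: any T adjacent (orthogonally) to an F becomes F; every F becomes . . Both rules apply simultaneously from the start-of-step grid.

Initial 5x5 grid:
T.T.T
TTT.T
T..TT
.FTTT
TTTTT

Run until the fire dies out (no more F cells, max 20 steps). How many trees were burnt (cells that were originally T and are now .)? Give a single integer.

Answer: 12

Derivation:
Step 1: +2 fires, +1 burnt (F count now 2)
Step 2: +3 fires, +2 burnt (F count now 3)
Step 3: +3 fires, +3 burnt (F count now 3)
Step 4: +2 fires, +3 burnt (F count now 2)
Step 5: +1 fires, +2 burnt (F count now 1)
Step 6: +1 fires, +1 burnt (F count now 1)
Step 7: +0 fires, +1 burnt (F count now 0)
Fire out after step 7
Initially T: 18, now '.': 19
Total burnt (originally-T cells now '.'): 12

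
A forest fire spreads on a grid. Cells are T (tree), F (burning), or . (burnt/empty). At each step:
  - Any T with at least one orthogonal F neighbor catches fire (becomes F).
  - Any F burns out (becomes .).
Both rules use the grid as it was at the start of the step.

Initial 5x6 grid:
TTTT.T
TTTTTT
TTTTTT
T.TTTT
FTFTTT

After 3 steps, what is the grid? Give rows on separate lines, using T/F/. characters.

Step 1: 4 trees catch fire, 2 burn out
  TTTT.T
  TTTTTT
  TTTTTT
  F.FTTT
  .F.FTT
Step 2: 4 trees catch fire, 4 burn out
  TTTT.T
  TTTTTT
  FTFTTT
  ...FTT
  ....FT
Step 3: 6 trees catch fire, 4 burn out
  TTTT.T
  FTFTTT
  .F.FTT
  ....FT
  .....F

TTTT.T
FTFTTT
.F.FTT
....FT
.....F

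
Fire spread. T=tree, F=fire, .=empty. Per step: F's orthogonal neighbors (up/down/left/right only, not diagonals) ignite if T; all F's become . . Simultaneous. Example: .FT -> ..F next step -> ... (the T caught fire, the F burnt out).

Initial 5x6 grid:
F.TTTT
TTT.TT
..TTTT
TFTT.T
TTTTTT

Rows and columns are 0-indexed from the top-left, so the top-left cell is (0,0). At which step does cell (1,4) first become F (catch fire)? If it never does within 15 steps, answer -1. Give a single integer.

Step 1: cell (1,4)='T' (+4 fires, +2 burnt)
Step 2: cell (1,4)='T' (+5 fires, +4 burnt)
Step 3: cell (1,4)='T' (+3 fires, +5 burnt)
Step 4: cell (1,4)='T' (+3 fires, +3 burnt)
Step 5: cell (1,4)='F' (+4 fires, +3 burnt)
  -> target ignites at step 5
Step 6: cell (1,4)='.' (+3 fires, +4 burnt)
Step 7: cell (1,4)='.' (+1 fires, +3 burnt)
Step 8: cell (1,4)='.' (+0 fires, +1 burnt)
  fire out at step 8

5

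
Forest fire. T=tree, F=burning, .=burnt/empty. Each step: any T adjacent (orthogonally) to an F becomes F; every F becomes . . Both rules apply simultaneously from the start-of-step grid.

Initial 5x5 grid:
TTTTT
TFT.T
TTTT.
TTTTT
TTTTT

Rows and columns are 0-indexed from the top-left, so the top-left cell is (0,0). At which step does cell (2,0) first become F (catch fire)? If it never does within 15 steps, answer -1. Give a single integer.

Step 1: cell (2,0)='T' (+4 fires, +1 burnt)
Step 2: cell (2,0)='F' (+5 fires, +4 burnt)
  -> target ignites at step 2
Step 3: cell (2,0)='.' (+5 fires, +5 burnt)
Step 4: cell (2,0)='.' (+4 fires, +5 burnt)
Step 5: cell (2,0)='.' (+3 fires, +4 burnt)
Step 6: cell (2,0)='.' (+1 fires, +3 burnt)
Step 7: cell (2,0)='.' (+0 fires, +1 burnt)
  fire out at step 7

2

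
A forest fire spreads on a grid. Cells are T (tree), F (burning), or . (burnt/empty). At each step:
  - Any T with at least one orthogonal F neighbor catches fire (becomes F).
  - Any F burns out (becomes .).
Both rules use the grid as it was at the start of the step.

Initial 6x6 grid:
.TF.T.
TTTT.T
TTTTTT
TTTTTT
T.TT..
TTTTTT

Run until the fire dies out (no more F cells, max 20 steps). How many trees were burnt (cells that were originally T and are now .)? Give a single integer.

Answer: 27

Derivation:
Step 1: +2 fires, +1 burnt (F count now 2)
Step 2: +3 fires, +2 burnt (F count now 3)
Step 3: +4 fires, +3 burnt (F count now 4)
Step 4: +5 fires, +4 burnt (F count now 5)
Step 5: +5 fires, +5 burnt (F count now 5)
Step 6: +5 fires, +5 burnt (F count now 5)
Step 7: +2 fires, +5 burnt (F count now 2)
Step 8: +1 fires, +2 burnt (F count now 1)
Step 9: +0 fires, +1 burnt (F count now 0)
Fire out after step 9
Initially T: 28, now '.': 35
Total burnt (originally-T cells now '.'): 27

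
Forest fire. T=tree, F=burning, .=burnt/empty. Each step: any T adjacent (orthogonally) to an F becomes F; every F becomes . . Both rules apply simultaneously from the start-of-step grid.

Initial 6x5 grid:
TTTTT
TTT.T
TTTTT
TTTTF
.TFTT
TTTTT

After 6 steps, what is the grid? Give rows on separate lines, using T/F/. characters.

Step 1: 7 trees catch fire, 2 burn out
  TTTTT
  TTT.T
  TTTTF
  TTFF.
  .F.FF
  TTFTT
Step 2: 7 trees catch fire, 7 burn out
  TTTTT
  TTT.F
  TTFF.
  TF...
  .....
  TF.FF
Step 3: 5 trees catch fire, 7 burn out
  TTTTF
  TTF..
  TF...
  F....
  .....
  F....
Step 4: 4 trees catch fire, 5 burn out
  TTFF.
  TF...
  F....
  .....
  .....
  .....
Step 5: 2 trees catch fire, 4 burn out
  TF...
  F....
  .....
  .....
  .....
  .....
Step 6: 1 trees catch fire, 2 burn out
  F....
  .....
  .....
  .....
  .....
  .....

F....
.....
.....
.....
.....
.....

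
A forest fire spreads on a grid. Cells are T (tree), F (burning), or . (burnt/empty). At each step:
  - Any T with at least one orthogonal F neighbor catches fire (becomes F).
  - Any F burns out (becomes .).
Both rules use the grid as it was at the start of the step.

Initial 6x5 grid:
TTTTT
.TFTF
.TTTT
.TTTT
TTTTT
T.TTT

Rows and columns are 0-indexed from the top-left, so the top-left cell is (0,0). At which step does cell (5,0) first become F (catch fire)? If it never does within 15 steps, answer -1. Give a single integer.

Step 1: cell (5,0)='T' (+6 fires, +2 burnt)
Step 2: cell (5,0)='T' (+6 fires, +6 burnt)
Step 3: cell (5,0)='T' (+5 fires, +6 burnt)
Step 4: cell (5,0)='T' (+4 fires, +5 burnt)
Step 5: cell (5,0)='T' (+2 fires, +4 burnt)
Step 6: cell (5,0)='F' (+1 fires, +2 burnt)
  -> target ignites at step 6
Step 7: cell (5,0)='.' (+0 fires, +1 burnt)
  fire out at step 7

6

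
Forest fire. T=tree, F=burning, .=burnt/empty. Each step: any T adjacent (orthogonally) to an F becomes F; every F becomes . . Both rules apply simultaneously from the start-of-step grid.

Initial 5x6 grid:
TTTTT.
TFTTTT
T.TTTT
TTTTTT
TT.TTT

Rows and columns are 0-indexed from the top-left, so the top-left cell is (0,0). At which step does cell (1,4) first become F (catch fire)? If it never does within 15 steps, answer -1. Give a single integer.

Step 1: cell (1,4)='T' (+3 fires, +1 burnt)
Step 2: cell (1,4)='T' (+5 fires, +3 burnt)
Step 3: cell (1,4)='F' (+5 fires, +5 burnt)
  -> target ignites at step 3
Step 4: cell (1,4)='.' (+6 fires, +5 burnt)
Step 5: cell (1,4)='.' (+4 fires, +6 burnt)
Step 6: cell (1,4)='.' (+2 fires, +4 burnt)
Step 7: cell (1,4)='.' (+1 fires, +2 burnt)
Step 8: cell (1,4)='.' (+0 fires, +1 burnt)
  fire out at step 8

3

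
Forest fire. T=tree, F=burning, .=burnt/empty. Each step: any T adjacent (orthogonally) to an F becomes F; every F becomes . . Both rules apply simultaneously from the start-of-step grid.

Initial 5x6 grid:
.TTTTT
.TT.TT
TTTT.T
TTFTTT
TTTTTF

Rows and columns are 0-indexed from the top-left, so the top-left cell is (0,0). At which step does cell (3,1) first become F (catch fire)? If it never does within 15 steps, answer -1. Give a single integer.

Step 1: cell (3,1)='F' (+6 fires, +2 burnt)
  -> target ignites at step 1
Step 2: cell (3,1)='.' (+8 fires, +6 burnt)
Step 3: cell (3,1)='.' (+5 fires, +8 burnt)
Step 4: cell (3,1)='.' (+4 fires, +5 burnt)
Step 5: cell (3,1)='.' (+1 fires, +4 burnt)
Step 6: cell (3,1)='.' (+0 fires, +1 burnt)
  fire out at step 6

1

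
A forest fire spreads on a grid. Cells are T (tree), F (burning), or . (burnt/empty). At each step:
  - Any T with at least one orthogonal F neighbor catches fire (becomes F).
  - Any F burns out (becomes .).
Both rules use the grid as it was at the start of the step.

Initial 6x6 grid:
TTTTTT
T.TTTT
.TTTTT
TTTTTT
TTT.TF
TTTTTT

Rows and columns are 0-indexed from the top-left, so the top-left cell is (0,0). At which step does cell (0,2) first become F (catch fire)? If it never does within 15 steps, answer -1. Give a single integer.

Step 1: cell (0,2)='T' (+3 fires, +1 burnt)
Step 2: cell (0,2)='T' (+3 fires, +3 burnt)
Step 3: cell (0,2)='T' (+4 fires, +3 burnt)
Step 4: cell (0,2)='T' (+5 fires, +4 burnt)
Step 5: cell (0,2)='T' (+6 fires, +5 burnt)
Step 6: cell (0,2)='T' (+6 fires, +6 burnt)
Step 7: cell (0,2)='F' (+2 fires, +6 burnt)
  -> target ignites at step 7
Step 8: cell (0,2)='.' (+1 fires, +2 burnt)
Step 9: cell (0,2)='.' (+1 fires, +1 burnt)
Step 10: cell (0,2)='.' (+1 fires, +1 burnt)
Step 11: cell (0,2)='.' (+0 fires, +1 burnt)
  fire out at step 11

7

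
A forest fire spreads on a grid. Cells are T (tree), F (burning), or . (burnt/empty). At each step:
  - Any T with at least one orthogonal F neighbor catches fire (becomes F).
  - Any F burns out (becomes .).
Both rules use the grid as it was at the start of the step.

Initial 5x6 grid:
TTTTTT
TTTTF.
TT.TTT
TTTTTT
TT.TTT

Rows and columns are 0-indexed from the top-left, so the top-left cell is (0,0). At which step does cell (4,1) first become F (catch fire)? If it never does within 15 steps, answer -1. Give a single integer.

Step 1: cell (4,1)='T' (+3 fires, +1 burnt)
Step 2: cell (4,1)='T' (+6 fires, +3 burnt)
Step 3: cell (4,1)='T' (+5 fires, +6 burnt)
Step 4: cell (4,1)='T' (+6 fires, +5 burnt)
Step 5: cell (4,1)='T' (+3 fires, +6 burnt)
Step 6: cell (4,1)='F' (+2 fires, +3 burnt)
  -> target ignites at step 6
Step 7: cell (4,1)='.' (+1 fires, +2 burnt)
Step 8: cell (4,1)='.' (+0 fires, +1 burnt)
  fire out at step 8

6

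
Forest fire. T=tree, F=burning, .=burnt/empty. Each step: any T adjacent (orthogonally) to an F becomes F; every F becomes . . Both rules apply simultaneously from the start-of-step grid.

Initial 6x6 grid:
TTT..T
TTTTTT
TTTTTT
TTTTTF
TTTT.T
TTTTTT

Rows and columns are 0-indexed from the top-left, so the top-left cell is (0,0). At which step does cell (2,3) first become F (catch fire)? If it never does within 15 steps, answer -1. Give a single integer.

Step 1: cell (2,3)='T' (+3 fires, +1 burnt)
Step 2: cell (2,3)='T' (+4 fires, +3 burnt)
Step 3: cell (2,3)='F' (+6 fires, +4 burnt)
  -> target ignites at step 3
Step 4: cell (2,3)='.' (+5 fires, +6 burnt)
Step 5: cell (2,3)='.' (+5 fires, +5 burnt)
Step 6: cell (2,3)='.' (+5 fires, +5 burnt)
Step 7: cell (2,3)='.' (+3 fires, +5 burnt)
Step 8: cell (2,3)='.' (+1 fires, +3 burnt)
Step 9: cell (2,3)='.' (+0 fires, +1 burnt)
  fire out at step 9

3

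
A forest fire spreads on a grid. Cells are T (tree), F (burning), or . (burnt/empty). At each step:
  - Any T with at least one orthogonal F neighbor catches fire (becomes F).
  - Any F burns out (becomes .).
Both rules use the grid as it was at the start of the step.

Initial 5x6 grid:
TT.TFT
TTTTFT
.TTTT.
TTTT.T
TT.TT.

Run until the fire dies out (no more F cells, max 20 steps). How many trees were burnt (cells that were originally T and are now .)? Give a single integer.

Step 1: +5 fires, +2 burnt (F count now 5)
Step 2: +2 fires, +5 burnt (F count now 2)
Step 3: +3 fires, +2 burnt (F count now 3)
Step 4: +5 fires, +3 burnt (F count now 5)
Step 5: +3 fires, +5 burnt (F count now 3)
Step 6: +2 fires, +3 burnt (F count now 2)
Step 7: +1 fires, +2 burnt (F count now 1)
Step 8: +0 fires, +1 burnt (F count now 0)
Fire out after step 8
Initially T: 22, now '.': 29
Total burnt (originally-T cells now '.'): 21

Answer: 21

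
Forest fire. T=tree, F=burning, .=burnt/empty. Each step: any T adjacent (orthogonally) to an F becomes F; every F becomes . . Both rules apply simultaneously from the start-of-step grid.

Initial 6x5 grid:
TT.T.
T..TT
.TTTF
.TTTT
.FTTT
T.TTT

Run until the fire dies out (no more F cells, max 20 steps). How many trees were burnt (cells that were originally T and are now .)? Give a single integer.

Step 1: +5 fires, +2 burnt (F count now 5)
Step 2: +8 fires, +5 burnt (F count now 8)
Step 3: +3 fires, +8 burnt (F count now 3)
Step 4: +0 fires, +3 burnt (F count now 0)
Fire out after step 4
Initially T: 20, now '.': 26
Total burnt (originally-T cells now '.'): 16

Answer: 16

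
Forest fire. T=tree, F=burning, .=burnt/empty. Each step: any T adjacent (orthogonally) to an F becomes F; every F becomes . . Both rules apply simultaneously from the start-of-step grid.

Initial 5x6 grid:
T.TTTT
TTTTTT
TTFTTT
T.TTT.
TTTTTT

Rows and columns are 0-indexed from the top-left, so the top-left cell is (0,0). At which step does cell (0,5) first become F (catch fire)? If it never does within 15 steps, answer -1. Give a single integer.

Step 1: cell (0,5)='T' (+4 fires, +1 burnt)
Step 2: cell (0,5)='T' (+7 fires, +4 burnt)
Step 3: cell (0,5)='T' (+8 fires, +7 burnt)
Step 4: cell (0,5)='T' (+5 fires, +8 burnt)
Step 5: cell (0,5)='F' (+2 fires, +5 burnt)
  -> target ignites at step 5
Step 6: cell (0,5)='.' (+0 fires, +2 burnt)
  fire out at step 6

5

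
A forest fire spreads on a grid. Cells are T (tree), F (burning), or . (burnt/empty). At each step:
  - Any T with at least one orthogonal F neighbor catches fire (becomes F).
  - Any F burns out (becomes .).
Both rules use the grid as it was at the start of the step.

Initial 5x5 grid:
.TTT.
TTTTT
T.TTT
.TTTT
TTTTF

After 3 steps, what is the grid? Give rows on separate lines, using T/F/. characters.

Step 1: 2 trees catch fire, 1 burn out
  .TTT.
  TTTTT
  T.TTT
  .TTTF
  TTTF.
Step 2: 3 trees catch fire, 2 burn out
  .TTT.
  TTTTT
  T.TTF
  .TTF.
  TTF..
Step 3: 4 trees catch fire, 3 burn out
  .TTT.
  TTTTF
  T.TF.
  .TF..
  TF...

.TTT.
TTTTF
T.TF.
.TF..
TF...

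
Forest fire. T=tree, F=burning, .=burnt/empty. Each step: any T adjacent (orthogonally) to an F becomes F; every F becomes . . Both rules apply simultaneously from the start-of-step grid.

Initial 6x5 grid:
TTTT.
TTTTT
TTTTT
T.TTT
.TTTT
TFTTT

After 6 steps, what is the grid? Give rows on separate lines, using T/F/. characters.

Step 1: 3 trees catch fire, 1 burn out
  TTTT.
  TTTTT
  TTTTT
  T.TTT
  .FTTT
  F.FTT
Step 2: 2 trees catch fire, 3 burn out
  TTTT.
  TTTTT
  TTTTT
  T.TTT
  ..FTT
  ...FT
Step 3: 3 trees catch fire, 2 burn out
  TTTT.
  TTTTT
  TTTTT
  T.FTT
  ...FT
  ....F
Step 4: 3 trees catch fire, 3 burn out
  TTTT.
  TTTTT
  TTFTT
  T..FT
  ....F
  .....
Step 5: 4 trees catch fire, 3 burn out
  TTTT.
  TTFTT
  TF.FT
  T...F
  .....
  .....
Step 6: 5 trees catch fire, 4 burn out
  TTFT.
  TF.FT
  F...F
  T....
  .....
  .....

TTFT.
TF.FT
F...F
T....
.....
.....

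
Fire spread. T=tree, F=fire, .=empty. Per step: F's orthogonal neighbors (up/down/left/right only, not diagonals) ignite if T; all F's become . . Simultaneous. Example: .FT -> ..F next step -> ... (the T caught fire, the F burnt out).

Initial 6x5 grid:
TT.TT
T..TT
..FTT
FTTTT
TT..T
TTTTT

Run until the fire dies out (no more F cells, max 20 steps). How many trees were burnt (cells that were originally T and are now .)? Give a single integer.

Answer: 18

Derivation:
Step 1: +4 fires, +2 burnt (F count now 4)
Step 2: +5 fires, +4 burnt (F count now 5)
Step 3: +4 fires, +5 burnt (F count now 4)
Step 4: +3 fires, +4 burnt (F count now 3)
Step 5: +2 fires, +3 burnt (F count now 2)
Step 6: +0 fires, +2 burnt (F count now 0)
Fire out after step 6
Initially T: 21, now '.': 27
Total burnt (originally-T cells now '.'): 18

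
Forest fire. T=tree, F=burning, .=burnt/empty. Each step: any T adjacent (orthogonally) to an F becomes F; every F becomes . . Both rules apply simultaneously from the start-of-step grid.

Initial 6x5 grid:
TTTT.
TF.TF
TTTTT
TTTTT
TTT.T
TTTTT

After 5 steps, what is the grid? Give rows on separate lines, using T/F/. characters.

Step 1: 5 trees catch fire, 2 burn out
  TFTT.
  F..F.
  TFTTF
  TTTTT
  TTT.T
  TTTTT
Step 2: 8 trees catch fire, 5 burn out
  F.FF.
  .....
  F.FF.
  TFTTF
  TTT.T
  TTTTT
Step 3: 5 trees catch fire, 8 burn out
  .....
  .....
  .....
  F.FF.
  TFT.F
  TTTTT
Step 4: 4 trees catch fire, 5 burn out
  .....
  .....
  .....
  .....
  F.F..
  TFTTF
Step 5: 3 trees catch fire, 4 burn out
  .....
  .....
  .....
  .....
  .....
  F.FF.

.....
.....
.....
.....
.....
F.FF.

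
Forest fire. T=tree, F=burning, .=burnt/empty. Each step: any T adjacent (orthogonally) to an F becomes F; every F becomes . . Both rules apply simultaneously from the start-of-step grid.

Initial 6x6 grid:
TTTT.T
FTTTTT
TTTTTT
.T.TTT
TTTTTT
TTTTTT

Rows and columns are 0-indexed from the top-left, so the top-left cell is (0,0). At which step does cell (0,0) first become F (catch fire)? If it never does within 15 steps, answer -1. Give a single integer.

Step 1: cell (0,0)='F' (+3 fires, +1 burnt)
  -> target ignites at step 1
Step 2: cell (0,0)='.' (+3 fires, +3 burnt)
Step 3: cell (0,0)='.' (+4 fires, +3 burnt)
Step 4: cell (0,0)='.' (+4 fires, +4 burnt)
Step 5: cell (0,0)='.' (+6 fires, +4 burnt)
Step 6: cell (0,0)='.' (+6 fires, +6 burnt)
Step 7: cell (0,0)='.' (+3 fires, +6 burnt)
Step 8: cell (0,0)='.' (+2 fires, +3 burnt)
Step 9: cell (0,0)='.' (+1 fires, +2 burnt)
Step 10: cell (0,0)='.' (+0 fires, +1 burnt)
  fire out at step 10

1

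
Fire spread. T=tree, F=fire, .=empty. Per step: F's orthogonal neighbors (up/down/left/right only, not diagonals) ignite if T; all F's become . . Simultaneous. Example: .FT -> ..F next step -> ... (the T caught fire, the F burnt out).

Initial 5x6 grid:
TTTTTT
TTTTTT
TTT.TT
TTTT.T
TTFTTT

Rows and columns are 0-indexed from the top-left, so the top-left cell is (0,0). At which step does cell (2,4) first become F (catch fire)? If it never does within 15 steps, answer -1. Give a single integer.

Step 1: cell (2,4)='T' (+3 fires, +1 burnt)
Step 2: cell (2,4)='T' (+5 fires, +3 burnt)
Step 3: cell (2,4)='T' (+4 fires, +5 burnt)
Step 4: cell (2,4)='T' (+5 fires, +4 burnt)
Step 5: cell (2,4)='T' (+5 fires, +5 burnt)
Step 6: cell (2,4)='F' (+4 fires, +5 burnt)
  -> target ignites at step 6
Step 7: cell (2,4)='.' (+1 fires, +4 burnt)
Step 8: cell (2,4)='.' (+0 fires, +1 burnt)
  fire out at step 8

6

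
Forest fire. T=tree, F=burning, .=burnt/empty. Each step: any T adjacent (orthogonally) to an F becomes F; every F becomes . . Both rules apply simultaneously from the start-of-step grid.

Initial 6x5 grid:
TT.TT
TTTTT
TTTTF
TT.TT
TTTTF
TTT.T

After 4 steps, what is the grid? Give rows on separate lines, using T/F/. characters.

Step 1: 5 trees catch fire, 2 burn out
  TT.TT
  TTTTF
  TTTF.
  TT.TF
  TTTF.
  TTT.F
Step 2: 5 trees catch fire, 5 burn out
  TT.TF
  TTTF.
  TTF..
  TT.F.
  TTF..
  TTT..
Step 3: 5 trees catch fire, 5 burn out
  TT.F.
  TTF..
  TF...
  TT...
  TF...
  TTF..
Step 4: 5 trees catch fire, 5 burn out
  TT...
  TF...
  F....
  TF...
  F....
  TF...

TT...
TF...
F....
TF...
F....
TF...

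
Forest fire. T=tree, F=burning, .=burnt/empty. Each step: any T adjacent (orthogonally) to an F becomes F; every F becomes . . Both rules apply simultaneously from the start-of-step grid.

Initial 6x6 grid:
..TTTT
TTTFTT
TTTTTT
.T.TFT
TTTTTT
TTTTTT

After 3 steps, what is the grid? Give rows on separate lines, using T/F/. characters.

Step 1: 8 trees catch fire, 2 burn out
  ..TFTT
  TTF.FT
  TTTFFT
  .T.F.F
  TTTTFT
  TTTTTT
Step 2: 9 trees catch fire, 8 burn out
  ..F.FT
  TF...F
  TTF..F
  .T....
  TTTF.F
  TTTTFT
Step 3: 6 trees catch fire, 9 burn out
  .....F
  F.....
  TF....
  .T....
  TTF...
  TTTF.F

.....F
F.....
TF....
.T....
TTF...
TTTF.F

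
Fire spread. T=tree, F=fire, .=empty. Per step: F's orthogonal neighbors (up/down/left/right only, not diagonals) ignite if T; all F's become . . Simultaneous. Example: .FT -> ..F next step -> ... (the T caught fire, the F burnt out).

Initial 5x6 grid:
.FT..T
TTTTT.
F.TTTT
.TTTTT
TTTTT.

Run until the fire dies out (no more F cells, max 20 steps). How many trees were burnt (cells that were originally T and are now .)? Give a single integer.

Answer: 20

Derivation:
Step 1: +3 fires, +2 burnt (F count now 3)
Step 2: +1 fires, +3 burnt (F count now 1)
Step 3: +2 fires, +1 burnt (F count now 2)
Step 4: +3 fires, +2 burnt (F count now 3)
Step 5: +4 fires, +3 burnt (F count now 4)
Step 6: +4 fires, +4 burnt (F count now 4)
Step 7: +3 fires, +4 burnt (F count now 3)
Step 8: +0 fires, +3 burnt (F count now 0)
Fire out after step 8
Initially T: 21, now '.': 29
Total burnt (originally-T cells now '.'): 20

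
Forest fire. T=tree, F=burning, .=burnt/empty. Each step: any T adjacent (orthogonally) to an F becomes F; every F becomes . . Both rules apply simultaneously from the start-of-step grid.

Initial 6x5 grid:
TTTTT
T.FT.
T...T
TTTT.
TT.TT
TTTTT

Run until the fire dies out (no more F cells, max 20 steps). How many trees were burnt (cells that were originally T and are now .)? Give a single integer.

Answer: 21

Derivation:
Step 1: +2 fires, +1 burnt (F count now 2)
Step 2: +2 fires, +2 burnt (F count now 2)
Step 3: +2 fires, +2 burnt (F count now 2)
Step 4: +1 fires, +2 burnt (F count now 1)
Step 5: +1 fires, +1 burnt (F count now 1)
Step 6: +1 fires, +1 burnt (F count now 1)
Step 7: +2 fires, +1 burnt (F count now 2)
Step 8: +3 fires, +2 burnt (F count now 3)
Step 9: +2 fires, +3 burnt (F count now 2)
Step 10: +2 fires, +2 burnt (F count now 2)
Step 11: +2 fires, +2 burnt (F count now 2)
Step 12: +1 fires, +2 burnt (F count now 1)
Step 13: +0 fires, +1 burnt (F count now 0)
Fire out after step 13
Initially T: 22, now '.': 29
Total burnt (originally-T cells now '.'): 21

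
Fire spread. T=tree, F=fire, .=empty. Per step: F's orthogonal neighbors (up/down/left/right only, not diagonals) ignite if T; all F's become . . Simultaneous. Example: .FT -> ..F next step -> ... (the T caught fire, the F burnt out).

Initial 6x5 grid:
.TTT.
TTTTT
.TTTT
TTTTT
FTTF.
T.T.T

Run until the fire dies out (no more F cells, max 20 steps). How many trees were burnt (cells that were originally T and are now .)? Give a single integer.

Answer: 21

Derivation:
Step 1: +5 fires, +2 burnt (F count now 5)
Step 2: +5 fires, +5 burnt (F count now 5)
Step 3: +4 fires, +5 burnt (F count now 4)
Step 4: +4 fires, +4 burnt (F count now 4)
Step 5: +3 fires, +4 burnt (F count now 3)
Step 6: +0 fires, +3 burnt (F count now 0)
Fire out after step 6
Initially T: 22, now '.': 29
Total burnt (originally-T cells now '.'): 21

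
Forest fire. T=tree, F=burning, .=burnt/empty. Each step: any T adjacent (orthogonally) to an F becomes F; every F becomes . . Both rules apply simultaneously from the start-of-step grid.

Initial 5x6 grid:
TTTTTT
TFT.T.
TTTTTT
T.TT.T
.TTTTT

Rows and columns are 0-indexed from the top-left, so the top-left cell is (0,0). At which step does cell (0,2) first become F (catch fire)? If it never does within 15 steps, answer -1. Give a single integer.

Step 1: cell (0,2)='T' (+4 fires, +1 burnt)
Step 2: cell (0,2)='F' (+4 fires, +4 burnt)
  -> target ignites at step 2
Step 3: cell (0,2)='.' (+4 fires, +4 burnt)
Step 4: cell (0,2)='.' (+4 fires, +4 burnt)
Step 5: cell (0,2)='.' (+5 fires, +4 burnt)
Step 6: cell (0,2)='.' (+2 fires, +5 burnt)
Step 7: cell (0,2)='.' (+1 fires, +2 burnt)
Step 8: cell (0,2)='.' (+0 fires, +1 burnt)
  fire out at step 8

2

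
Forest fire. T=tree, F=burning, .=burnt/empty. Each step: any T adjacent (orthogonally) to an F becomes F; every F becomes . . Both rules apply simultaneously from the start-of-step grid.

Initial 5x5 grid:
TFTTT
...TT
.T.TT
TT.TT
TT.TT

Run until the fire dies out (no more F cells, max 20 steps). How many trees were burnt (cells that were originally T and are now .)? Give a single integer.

Step 1: +2 fires, +1 burnt (F count now 2)
Step 2: +1 fires, +2 burnt (F count now 1)
Step 3: +2 fires, +1 burnt (F count now 2)
Step 4: +2 fires, +2 burnt (F count now 2)
Step 5: +2 fires, +2 burnt (F count now 2)
Step 6: +2 fires, +2 burnt (F count now 2)
Step 7: +1 fires, +2 burnt (F count now 1)
Step 8: +0 fires, +1 burnt (F count now 0)
Fire out after step 8
Initially T: 17, now '.': 20
Total burnt (originally-T cells now '.'): 12

Answer: 12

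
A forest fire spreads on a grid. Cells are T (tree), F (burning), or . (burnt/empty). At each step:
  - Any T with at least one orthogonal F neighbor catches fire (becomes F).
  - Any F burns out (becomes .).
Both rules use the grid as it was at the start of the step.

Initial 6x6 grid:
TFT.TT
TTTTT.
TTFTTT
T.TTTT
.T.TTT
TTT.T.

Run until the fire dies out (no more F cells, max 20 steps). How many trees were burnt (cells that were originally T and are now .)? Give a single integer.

Answer: 23

Derivation:
Step 1: +7 fires, +2 burnt (F count now 7)
Step 2: +5 fires, +7 burnt (F count now 5)
Step 3: +5 fires, +5 burnt (F count now 5)
Step 4: +3 fires, +5 burnt (F count now 3)
Step 5: +3 fires, +3 burnt (F count now 3)
Step 6: +0 fires, +3 burnt (F count now 0)
Fire out after step 6
Initially T: 27, now '.': 32
Total burnt (originally-T cells now '.'): 23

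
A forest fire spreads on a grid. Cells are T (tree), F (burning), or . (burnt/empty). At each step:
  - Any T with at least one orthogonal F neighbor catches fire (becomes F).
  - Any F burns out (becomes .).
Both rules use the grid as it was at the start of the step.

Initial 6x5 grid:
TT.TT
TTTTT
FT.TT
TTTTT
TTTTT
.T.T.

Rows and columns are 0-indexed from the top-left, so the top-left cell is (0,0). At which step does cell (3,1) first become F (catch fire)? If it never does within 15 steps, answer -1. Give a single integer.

Step 1: cell (3,1)='T' (+3 fires, +1 burnt)
Step 2: cell (3,1)='F' (+4 fires, +3 burnt)
  -> target ignites at step 2
Step 3: cell (3,1)='.' (+4 fires, +4 burnt)
Step 4: cell (3,1)='.' (+4 fires, +4 burnt)
Step 5: cell (3,1)='.' (+5 fires, +4 burnt)
Step 6: cell (3,1)='.' (+4 fires, +5 burnt)
Step 7: cell (3,1)='.' (+0 fires, +4 burnt)
  fire out at step 7

2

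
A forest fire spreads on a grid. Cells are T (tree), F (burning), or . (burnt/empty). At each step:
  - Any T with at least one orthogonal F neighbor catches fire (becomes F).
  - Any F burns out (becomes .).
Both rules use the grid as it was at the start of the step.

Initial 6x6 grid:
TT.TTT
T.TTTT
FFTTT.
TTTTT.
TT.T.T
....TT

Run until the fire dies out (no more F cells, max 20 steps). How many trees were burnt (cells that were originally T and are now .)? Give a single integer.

Step 1: +4 fires, +2 burnt (F count now 4)
Step 2: +6 fires, +4 burnt (F count now 6)
Step 3: +4 fires, +6 burnt (F count now 4)
Step 4: +4 fires, +4 burnt (F count now 4)
Step 5: +2 fires, +4 burnt (F count now 2)
Step 6: +1 fires, +2 burnt (F count now 1)
Step 7: +0 fires, +1 burnt (F count now 0)
Fire out after step 7
Initially T: 24, now '.': 33
Total burnt (originally-T cells now '.'): 21

Answer: 21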